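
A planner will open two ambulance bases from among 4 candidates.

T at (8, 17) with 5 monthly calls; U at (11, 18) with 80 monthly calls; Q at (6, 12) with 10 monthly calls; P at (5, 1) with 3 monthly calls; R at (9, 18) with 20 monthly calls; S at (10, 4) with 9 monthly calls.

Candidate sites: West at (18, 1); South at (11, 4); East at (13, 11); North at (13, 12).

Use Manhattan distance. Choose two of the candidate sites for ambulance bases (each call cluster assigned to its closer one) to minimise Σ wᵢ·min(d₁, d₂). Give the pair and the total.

{South, North}, total 996

Evaluate every pair (each demand assigned to the nearer of the two):
  {South, North}: total = 996
  {West, North}: total = 1098
  {East, North}: total = 1104
  {South, East}: total = 1111
  {West, East}: total = 1204
  {West, South}: total = 1686
Best pair: {South, North} with total 996.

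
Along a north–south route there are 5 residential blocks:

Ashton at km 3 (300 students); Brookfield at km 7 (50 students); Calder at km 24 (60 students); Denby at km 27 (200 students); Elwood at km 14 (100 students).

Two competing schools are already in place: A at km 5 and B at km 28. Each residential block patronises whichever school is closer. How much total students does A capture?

450

The indifferent point is the midpoint (5+28)/2 = 16.5; residential blocks left of it (closer to A at 5) go to A, those right go to B.
  Ashton at 3 (w=300) → A
  Brookfield at 7 (w=50) → A
  Elwood at 14 (w=100) → A
  Calder at 24 (w=60) → B
  Denby at 27 (w=200) → B
A captures 450; B captures 260.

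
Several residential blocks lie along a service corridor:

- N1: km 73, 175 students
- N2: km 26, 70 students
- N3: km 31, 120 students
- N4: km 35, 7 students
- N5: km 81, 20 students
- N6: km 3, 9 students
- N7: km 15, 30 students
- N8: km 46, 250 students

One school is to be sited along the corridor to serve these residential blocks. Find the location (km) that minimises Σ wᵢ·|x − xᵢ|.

For a sum of weighted absolute distances on a line, the optimum is the weighted median (not the mean). Total weight W = 681; half-weight = 340.5.
Sort by position and accumulate weight:
  km 3 (N6, w=9) → cum 9
  km 15 (N7, w=30) → cum 39
  km 26 (N2, w=70) → cum 109
  km 31 (N3, w=120) → cum 229
  km 35 (N4, w=7) → cum 236
  km 46 (N8, w=250) → cum 486  ≥ 340.5 → median here
  km 73 (N1, w=175) → cum 661
  km 81 (N5, w=20) → cum 681
Optimal location: km 46.

x = 46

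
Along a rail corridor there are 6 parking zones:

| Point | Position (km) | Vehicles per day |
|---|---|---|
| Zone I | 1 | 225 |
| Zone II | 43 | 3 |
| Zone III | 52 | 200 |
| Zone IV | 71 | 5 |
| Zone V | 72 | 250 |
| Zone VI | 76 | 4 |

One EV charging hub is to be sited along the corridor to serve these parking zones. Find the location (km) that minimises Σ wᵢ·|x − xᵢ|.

For a sum of weighted absolute distances on a line, the optimum is the weighted median (not the mean). Total weight W = 687; half-weight = 343.5.
Sort by position and accumulate weight:
  km 1 (Zone I, w=225) → cum 225
  km 43 (Zone II, w=3) → cum 228
  km 52 (Zone III, w=200) → cum 428  ≥ 343.5 → median here
  km 71 (Zone IV, w=5) → cum 433
  km 72 (Zone V, w=250) → cum 683
  km 76 (Zone VI, w=4) → cum 687
Optimal location: km 52.

x = 52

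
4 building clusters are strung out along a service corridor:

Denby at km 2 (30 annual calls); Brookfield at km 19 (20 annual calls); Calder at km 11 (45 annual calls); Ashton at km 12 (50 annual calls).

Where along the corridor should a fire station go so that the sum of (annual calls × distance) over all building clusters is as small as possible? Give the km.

x = 11

For a sum of weighted absolute distances on a line, the optimum is the weighted median (not the mean). Total weight W = 145; half-weight = 72.5.
Sort by position and accumulate weight:
  km 2 (Denby, w=30) → cum 30
  km 11 (Calder, w=45) → cum 75  ≥ 72.5 → median here
  km 12 (Ashton, w=50) → cum 125
  km 19 (Brookfield, w=20) → cum 145
Optimal location: km 11.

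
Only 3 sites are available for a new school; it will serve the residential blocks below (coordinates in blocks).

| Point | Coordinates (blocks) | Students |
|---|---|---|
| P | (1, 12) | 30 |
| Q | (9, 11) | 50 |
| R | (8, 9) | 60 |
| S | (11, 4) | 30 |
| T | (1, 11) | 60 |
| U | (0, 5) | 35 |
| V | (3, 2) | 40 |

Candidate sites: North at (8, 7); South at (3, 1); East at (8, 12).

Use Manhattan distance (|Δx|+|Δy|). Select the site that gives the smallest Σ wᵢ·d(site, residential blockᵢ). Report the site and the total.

North, total 2320 blocks

Total weighted distance at each candidate:
  North (8, 7): total = 2320
  South (3, 1): total = 3305
  East (8, 12): total = 2425
Minimum is at North with total 2320 blocks.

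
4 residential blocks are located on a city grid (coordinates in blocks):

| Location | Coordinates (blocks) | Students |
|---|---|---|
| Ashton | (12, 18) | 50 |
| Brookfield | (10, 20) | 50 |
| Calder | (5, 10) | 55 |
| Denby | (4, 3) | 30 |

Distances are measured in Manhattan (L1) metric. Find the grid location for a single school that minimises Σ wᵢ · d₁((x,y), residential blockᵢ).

(10, 18)

Manhattan distance separates: Σwᵢ(|x−xᵢ|+|y−yᵢ|) = Σwᵢ|x−xᵢ| + Σwᵢ|y−yᵢ|, so x and y are optimised independently as 1-D weighted medians.
Total weight W = 185; half = 92.5.
x-coordinate, sorted with cumulative weight:
  x=4 (Denby, w=30) cum 30
  x=5 (Calder, w=55) cum 85
  x=10 (Brookfield, w=50) cum 135  ← median
  x=12 (Ashton, w=50) cum 185
⇒ x* = 10
y-coordinate, sorted with cumulative weight:
  y=3 (Denby, w=30) cum 30
  y=10 (Calder, w=55) cum 85
  y=18 (Ashton, w=50) cum 135  ← median
  y=20 (Brookfield, w=50) cum 185
⇒ y* = 18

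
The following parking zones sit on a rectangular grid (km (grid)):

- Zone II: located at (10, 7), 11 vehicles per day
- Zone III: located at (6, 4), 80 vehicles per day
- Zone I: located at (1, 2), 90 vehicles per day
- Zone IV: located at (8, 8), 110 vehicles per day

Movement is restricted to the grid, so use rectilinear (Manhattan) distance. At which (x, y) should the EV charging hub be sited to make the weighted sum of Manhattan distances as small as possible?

Manhattan distance separates: Σwᵢ(|x−xᵢ|+|y−yᵢ|) = Σwᵢ|x−xᵢ| + Σwᵢ|y−yᵢ|, so x and y are optimised independently as 1-D weighted medians.
Total weight W = 291; half = 145.5.
x-coordinate, sorted with cumulative weight:
  x=1 (Zone I, w=90) cum 90
  x=6 (Zone III, w=80) cum 170  ← median
  x=8 (Zone IV, w=110) cum 280
  x=10 (Zone II, w=11) cum 291
⇒ x* = 6
y-coordinate, sorted with cumulative weight:
  y=2 (Zone I, w=90) cum 90
  y=4 (Zone III, w=80) cum 170  ← median
  y=7 (Zone II, w=11) cum 181
  y=8 (Zone IV, w=110) cum 291
⇒ y* = 4

(6, 4)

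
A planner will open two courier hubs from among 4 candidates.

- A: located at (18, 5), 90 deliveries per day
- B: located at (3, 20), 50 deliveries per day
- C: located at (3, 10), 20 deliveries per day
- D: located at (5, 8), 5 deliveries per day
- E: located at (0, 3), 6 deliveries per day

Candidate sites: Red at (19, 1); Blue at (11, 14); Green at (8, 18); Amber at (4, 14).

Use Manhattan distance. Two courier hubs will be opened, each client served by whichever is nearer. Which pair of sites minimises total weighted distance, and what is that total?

{Red, Amber}, total 1025

Evaluate every pair (each demand assigned to the nearer of the two):
  {Red, Amber}: total = 1025
  {Red, Green}: total = 1251
  {Red, Blue}: total = 1576
  {Blue, Amber}: total = 2015
  {Blue, Green}: total = 2222
  {Green, Amber}: total = 2645
Best pair: {Red, Amber} with total 1025.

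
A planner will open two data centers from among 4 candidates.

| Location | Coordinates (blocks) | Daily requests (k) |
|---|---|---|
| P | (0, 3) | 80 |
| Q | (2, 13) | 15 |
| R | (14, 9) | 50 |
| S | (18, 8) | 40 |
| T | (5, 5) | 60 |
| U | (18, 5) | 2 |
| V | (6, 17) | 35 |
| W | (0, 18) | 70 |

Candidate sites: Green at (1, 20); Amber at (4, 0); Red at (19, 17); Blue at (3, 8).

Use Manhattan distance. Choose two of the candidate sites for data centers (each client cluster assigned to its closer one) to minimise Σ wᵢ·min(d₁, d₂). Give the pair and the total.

Evaluate every pair (each demand assigned to the nearer of the two):
  {Green, Blue}: total = 2756
  {Red, Blue}: total = 3386
  {Green, Amber}: total = 3398
  {Amber, Blue}: total = 3516
  {Amber, Red}: total = 4076
  {Green, Red}: total = 4266
Best pair: {Green, Blue} with total 2756.

{Green, Blue}, total 2756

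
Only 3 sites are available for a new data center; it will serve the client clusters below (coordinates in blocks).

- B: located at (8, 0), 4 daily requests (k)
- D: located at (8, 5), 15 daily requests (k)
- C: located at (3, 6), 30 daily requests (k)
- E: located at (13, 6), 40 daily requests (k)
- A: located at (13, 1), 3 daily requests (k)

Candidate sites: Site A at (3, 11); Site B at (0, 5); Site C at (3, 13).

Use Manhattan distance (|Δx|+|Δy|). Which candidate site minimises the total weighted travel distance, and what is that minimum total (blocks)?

Total weighted distance at each candidate:
  Site A (3, 11): total = 1039
  Site B (0, 5): total = 903
  Site C (3, 13): total = 1223
Minimum is at Site B with total 903 blocks.

Site B, total 903 blocks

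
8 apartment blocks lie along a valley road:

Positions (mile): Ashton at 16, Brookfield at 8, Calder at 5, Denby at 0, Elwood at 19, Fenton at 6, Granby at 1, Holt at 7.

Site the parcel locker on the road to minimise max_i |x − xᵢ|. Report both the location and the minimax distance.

The 1-center on a line is the midpoint of the two extreme points: leftmost at 0, rightmost at 19.
Optimal location = (0 + 19)/2 = 9.5; maximum distance = (19 − 0)/2 = 9.5.

location 9.5, max distance 9.5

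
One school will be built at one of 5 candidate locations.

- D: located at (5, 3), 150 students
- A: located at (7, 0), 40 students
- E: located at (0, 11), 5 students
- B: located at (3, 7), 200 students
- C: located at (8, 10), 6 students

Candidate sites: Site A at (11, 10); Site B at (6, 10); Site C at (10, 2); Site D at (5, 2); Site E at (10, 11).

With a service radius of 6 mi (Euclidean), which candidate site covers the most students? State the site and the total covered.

Site D, covering 390

Coverage radius r = 6 mi; a point is covered iff (Δx)²+(Δy)² ≤ 6² = 36.
  Site A (11, 10): covers {C} → 6
  Site B (6, 10): covers {B, C} → 206
  Site C (10, 2): covers {D, A} → 190
  Site D (5, 2): covers {D, A, B} → 390
  Site E (10, 11): covers {C} → 6
Maximum coverage at Site D: 390 students.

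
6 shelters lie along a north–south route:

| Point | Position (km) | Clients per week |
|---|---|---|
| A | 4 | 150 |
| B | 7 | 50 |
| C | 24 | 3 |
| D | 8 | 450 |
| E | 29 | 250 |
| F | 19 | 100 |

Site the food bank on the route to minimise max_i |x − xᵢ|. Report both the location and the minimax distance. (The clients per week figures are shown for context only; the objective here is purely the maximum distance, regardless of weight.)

The 1-center on a line is the midpoint of the two extreme points: leftmost at 4, rightmost at 29.
Optimal location = (4 + 29)/2 = 16.5; maximum distance = (29 − 4)/2 = 12.5.

location 16.5, max distance 12.5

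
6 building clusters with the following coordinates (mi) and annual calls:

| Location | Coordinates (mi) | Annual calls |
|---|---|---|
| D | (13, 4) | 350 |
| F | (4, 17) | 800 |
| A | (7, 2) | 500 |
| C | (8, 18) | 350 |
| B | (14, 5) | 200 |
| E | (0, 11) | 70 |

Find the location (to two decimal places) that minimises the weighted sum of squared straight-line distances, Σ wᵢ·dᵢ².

(7.42, 10.60)

The minimiser of Σwᵢ‖p−pᵢ‖² is the weighted centroid p* = (Σwᵢpᵢ)/(Σwᵢ).
Σwᵢ = 2270.
Σwᵢxᵢ = 350·13 + 800·4 + 500·7 + 350·8 + 200·14 + 70·0 = 16850.
Σwᵢyᵢ = 350·4 + 800·17 + 500·2 + 350·18 + 200·5 + 70·11 = 24070.
x* = 16850/2270 = 7.42, y* = 24070/2270 = 10.60.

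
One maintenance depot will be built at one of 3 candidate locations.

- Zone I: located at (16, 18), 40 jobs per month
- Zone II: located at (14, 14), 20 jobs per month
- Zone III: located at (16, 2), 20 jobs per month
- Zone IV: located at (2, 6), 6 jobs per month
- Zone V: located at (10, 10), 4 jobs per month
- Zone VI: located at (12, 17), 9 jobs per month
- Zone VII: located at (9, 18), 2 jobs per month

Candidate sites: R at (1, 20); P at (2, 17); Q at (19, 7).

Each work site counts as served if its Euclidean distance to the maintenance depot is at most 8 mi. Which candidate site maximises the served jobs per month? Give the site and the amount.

Coverage radius r = 8 mi; a point is covered iff (Δx)²+(Δy)² ≤ 8² = 64.
  R (1, 20): covers {none} → 0
  P (2, 17): covers {Zone VII} → 2
  Q (19, 7): covers {Zone III} → 20
Maximum coverage at Q: 20 jobs per month.

Q, covering 20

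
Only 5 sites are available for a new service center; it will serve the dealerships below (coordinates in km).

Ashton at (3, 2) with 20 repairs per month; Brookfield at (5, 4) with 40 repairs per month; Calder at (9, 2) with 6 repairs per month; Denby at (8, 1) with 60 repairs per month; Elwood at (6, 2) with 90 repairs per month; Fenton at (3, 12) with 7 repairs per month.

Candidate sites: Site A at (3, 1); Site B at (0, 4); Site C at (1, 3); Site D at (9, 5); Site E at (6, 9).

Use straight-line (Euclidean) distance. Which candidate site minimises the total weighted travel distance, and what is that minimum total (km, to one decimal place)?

Total weighted distance at each candidate:
  Site A (3, 1): total = 862.3
  Site B (0, 4): total = 1469.1
  Site C (1, 3): total = 1218.3
  Site D (9, 5): total = 1010.8
  Site E (6, 9): total = 1556.4
Minimum is at Site A with total 862.3 km.

Site A, total 862.3 km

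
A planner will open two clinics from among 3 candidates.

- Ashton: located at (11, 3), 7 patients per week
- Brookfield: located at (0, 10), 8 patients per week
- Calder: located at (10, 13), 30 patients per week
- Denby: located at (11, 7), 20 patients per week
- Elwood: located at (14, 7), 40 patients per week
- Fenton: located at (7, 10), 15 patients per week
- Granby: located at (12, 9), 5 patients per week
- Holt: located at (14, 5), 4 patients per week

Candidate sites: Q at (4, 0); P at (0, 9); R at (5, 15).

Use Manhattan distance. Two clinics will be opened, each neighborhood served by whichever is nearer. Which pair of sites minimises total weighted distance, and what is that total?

{P, R}, total 1474

Evaluate every pair (each demand assigned to the nearer of the two):
  {P, R}: total = 1474
  {Q, R}: total = 1550
  {Q, P}: total = 1638
Best pair: {P, R} with total 1474.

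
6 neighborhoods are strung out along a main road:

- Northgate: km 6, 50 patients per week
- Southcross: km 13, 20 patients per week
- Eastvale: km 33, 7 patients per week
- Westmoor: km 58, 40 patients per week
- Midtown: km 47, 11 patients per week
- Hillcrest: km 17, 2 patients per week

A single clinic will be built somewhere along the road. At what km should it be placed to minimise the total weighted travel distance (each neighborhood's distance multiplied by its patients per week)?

For a sum of weighted absolute distances on a line, the optimum is the weighted median (not the mean). Total weight W = 130; half-weight = 65.
Sort by position and accumulate weight:
  km 6 (Northgate, w=50) → cum 50
  km 13 (Southcross, w=20) → cum 70  ≥ 65 → median here
  km 17 (Hillcrest, w=2) → cum 72
  km 33 (Eastvale, w=7) → cum 79
  km 47 (Midtown, w=11) → cum 90
  km 58 (Westmoor, w=40) → cum 130
Optimal location: km 13.

x = 13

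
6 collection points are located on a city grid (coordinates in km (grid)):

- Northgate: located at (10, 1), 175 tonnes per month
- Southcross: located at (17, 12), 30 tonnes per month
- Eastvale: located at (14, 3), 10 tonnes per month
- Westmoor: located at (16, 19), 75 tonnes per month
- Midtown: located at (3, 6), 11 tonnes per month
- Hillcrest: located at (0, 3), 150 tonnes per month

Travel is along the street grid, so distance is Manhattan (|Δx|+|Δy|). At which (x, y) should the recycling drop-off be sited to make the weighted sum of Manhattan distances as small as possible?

Manhattan distance separates: Σwᵢ(|x−xᵢ|+|y−yᵢ|) = Σwᵢ|x−xᵢ| + Σwᵢ|y−yᵢ|, so x and y are optimised independently as 1-D weighted medians.
Total weight W = 451; half = 225.5.
x-coordinate, sorted with cumulative weight:
  x=0 (Hillcrest, w=150) cum 150
  x=3 (Midtown, w=11) cum 161
  x=10 (Northgate, w=175) cum 336  ← median
  x=14 (Eastvale, w=10) cum 346
  x=16 (Westmoor, w=75) cum 421
  x=17 (Southcross, w=30) cum 451
⇒ x* = 10
y-coordinate, sorted with cumulative weight:
  y=1 (Northgate, w=175) cum 175
  y=3 (Eastvale, w=10) cum 185
  y=3 (Hillcrest, w=150) cum 335  ← median
  y=6 (Midtown, w=11) cum 346
  y=12 (Southcross, w=30) cum 376
  y=19 (Westmoor, w=75) cum 451
⇒ y* = 3

(10, 3)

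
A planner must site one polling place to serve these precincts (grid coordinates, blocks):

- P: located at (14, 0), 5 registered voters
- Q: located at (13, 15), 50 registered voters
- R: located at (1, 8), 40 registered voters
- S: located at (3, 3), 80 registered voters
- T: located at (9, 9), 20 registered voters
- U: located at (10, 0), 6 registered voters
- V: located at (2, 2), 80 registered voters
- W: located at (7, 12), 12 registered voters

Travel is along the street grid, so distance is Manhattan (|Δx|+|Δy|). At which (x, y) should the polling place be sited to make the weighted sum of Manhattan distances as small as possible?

Manhattan distance separates: Σwᵢ(|x−xᵢ|+|y−yᵢ|) = Σwᵢ|x−xᵢ| + Σwᵢ|y−yᵢ|, so x and y are optimised independently as 1-D weighted medians.
Total weight W = 293; half = 146.5.
x-coordinate, sorted with cumulative weight:
  x=1 (R, w=40) cum 40
  x=2 (V, w=80) cum 120
  x=3 (S, w=80) cum 200  ← median
  x=7 (W, w=12) cum 212
  x=9 (T, w=20) cum 232
  x=10 (U, w=6) cum 238
  x=13 (Q, w=50) cum 288
  x=14 (P, w=5) cum 293
⇒ x* = 3
y-coordinate, sorted with cumulative weight:
  y=0 (P, w=5) cum 5
  y=0 (U, w=6) cum 11
  y=2 (V, w=80) cum 91
  y=3 (S, w=80) cum 171  ← median
  y=8 (R, w=40) cum 211
  y=9 (T, w=20) cum 231
  y=12 (W, w=12) cum 243
  y=15 (Q, w=50) cum 293
⇒ y* = 3

(3, 3)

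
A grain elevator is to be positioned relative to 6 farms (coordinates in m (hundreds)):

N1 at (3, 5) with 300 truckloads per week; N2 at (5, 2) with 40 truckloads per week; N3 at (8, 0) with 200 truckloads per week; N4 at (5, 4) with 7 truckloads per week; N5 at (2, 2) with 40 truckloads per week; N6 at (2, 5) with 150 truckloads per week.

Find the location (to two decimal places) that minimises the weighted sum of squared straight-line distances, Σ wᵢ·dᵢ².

The minimiser of Σwᵢ‖p−pᵢ‖² is the weighted centroid p* = (Σwᵢpᵢ)/(Σwᵢ).
Σwᵢ = 737.
Σwᵢxᵢ = 300·3 + 40·5 + 200·8 + 7·5 + 40·2 + 150·2 = 3115.
Σwᵢyᵢ = 300·5 + 40·2 + 200·0 + 7·4 + 40·2 + 150·5 = 2438.
x* = 3115/737 = 4.23, y* = 2438/737 = 3.31.

(4.23, 3.31)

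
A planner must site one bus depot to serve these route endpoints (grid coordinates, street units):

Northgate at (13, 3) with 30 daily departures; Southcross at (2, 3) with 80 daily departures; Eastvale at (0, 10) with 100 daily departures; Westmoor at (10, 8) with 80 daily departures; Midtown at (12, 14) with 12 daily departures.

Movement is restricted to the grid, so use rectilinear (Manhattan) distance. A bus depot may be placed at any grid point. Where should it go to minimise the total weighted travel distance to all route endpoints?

Manhattan distance separates: Σwᵢ(|x−xᵢ|+|y−yᵢ|) = Σwᵢ|x−xᵢ| + Σwᵢ|y−yᵢ|, so x and y are optimised independently as 1-D weighted medians.
Total weight W = 302; half = 151.
x-coordinate, sorted with cumulative weight:
  x=0 (Eastvale, w=100) cum 100
  x=2 (Southcross, w=80) cum 180  ← median
  x=10 (Westmoor, w=80) cum 260
  x=12 (Midtown, w=12) cum 272
  x=13 (Northgate, w=30) cum 302
⇒ x* = 2
y-coordinate, sorted with cumulative weight:
  y=3 (Northgate, w=30) cum 30
  y=3 (Southcross, w=80) cum 110
  y=8 (Westmoor, w=80) cum 190  ← median
  y=10 (Eastvale, w=100) cum 290
  y=14 (Midtown, w=12) cum 302
⇒ y* = 8

(2, 8)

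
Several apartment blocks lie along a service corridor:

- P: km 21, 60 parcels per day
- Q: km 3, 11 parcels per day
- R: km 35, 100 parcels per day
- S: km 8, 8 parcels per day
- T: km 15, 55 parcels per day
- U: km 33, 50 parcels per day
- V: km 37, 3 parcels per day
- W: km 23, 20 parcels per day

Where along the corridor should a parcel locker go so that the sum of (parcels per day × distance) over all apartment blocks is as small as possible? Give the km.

For a sum of weighted absolute distances on a line, the optimum is the weighted median (not the mean). Total weight W = 307; half-weight = 153.5.
Sort by position and accumulate weight:
  km 3 (Q, w=11) → cum 11
  km 8 (S, w=8) → cum 19
  km 15 (T, w=55) → cum 74
  km 21 (P, w=60) → cum 134
  km 23 (W, w=20) → cum 154  ≥ 153.5 → median here
  km 33 (U, w=50) → cum 204
  km 35 (R, w=100) → cum 304
  km 37 (V, w=3) → cum 307
Optimal location: km 23.

x = 23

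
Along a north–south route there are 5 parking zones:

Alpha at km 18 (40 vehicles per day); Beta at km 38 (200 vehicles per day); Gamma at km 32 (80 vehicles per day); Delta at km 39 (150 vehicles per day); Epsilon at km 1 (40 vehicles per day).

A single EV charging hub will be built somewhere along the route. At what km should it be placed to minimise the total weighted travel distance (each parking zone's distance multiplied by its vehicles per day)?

x = 38

For a sum of weighted absolute distances on a line, the optimum is the weighted median (not the mean). Total weight W = 510; half-weight = 255.
Sort by position and accumulate weight:
  km 1 (Epsilon, w=40) → cum 40
  km 18 (Alpha, w=40) → cum 80
  km 32 (Gamma, w=80) → cum 160
  km 38 (Beta, w=200) → cum 360  ≥ 255 → median here
  km 39 (Delta, w=150) → cum 510
Optimal location: km 38.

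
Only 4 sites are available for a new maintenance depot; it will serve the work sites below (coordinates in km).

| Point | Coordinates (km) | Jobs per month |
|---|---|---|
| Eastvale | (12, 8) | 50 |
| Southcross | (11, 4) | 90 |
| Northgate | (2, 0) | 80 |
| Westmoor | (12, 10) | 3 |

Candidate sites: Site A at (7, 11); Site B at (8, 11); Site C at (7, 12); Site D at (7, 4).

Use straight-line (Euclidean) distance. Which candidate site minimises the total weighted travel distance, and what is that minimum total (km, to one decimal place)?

Total weighted distance at each candidate:
  Site A (7, 11): total = 1999.1
  Site B (8, 11): total = 1950.2
  Site C (7, 12): total = 2181.3
  Site D (7, 4): total = 1215.8
Minimum is at Site D with total 1215.8 km.

Site D, total 1215.8 km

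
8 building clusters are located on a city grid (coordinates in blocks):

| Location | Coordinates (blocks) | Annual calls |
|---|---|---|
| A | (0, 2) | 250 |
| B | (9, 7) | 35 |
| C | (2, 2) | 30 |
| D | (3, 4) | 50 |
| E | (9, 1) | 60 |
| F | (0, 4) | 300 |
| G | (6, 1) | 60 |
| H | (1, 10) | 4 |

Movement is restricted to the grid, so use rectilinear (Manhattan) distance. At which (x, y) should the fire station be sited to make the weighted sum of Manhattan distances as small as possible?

Manhattan distance separates: Σwᵢ(|x−xᵢ|+|y−yᵢ|) = Σwᵢ|x−xᵢ| + Σwᵢ|y−yᵢ|, so x and y are optimised independently as 1-D weighted medians.
Total weight W = 789; half = 394.5.
x-coordinate, sorted with cumulative weight:
  x=0 (A, w=250) cum 250
  x=0 (F, w=300) cum 550  ← median
  x=1 (H, w=4) cum 554
  x=2 (C, w=30) cum 584
  x=3 (D, w=50) cum 634
  x=6 (G, w=60) cum 694
  x=9 (B, w=35) cum 729
  x=9 (E, w=60) cum 789
⇒ x* = 0
y-coordinate, sorted with cumulative weight:
  y=1 (E, w=60) cum 60
  y=1 (G, w=60) cum 120
  y=2 (A, w=250) cum 370
  y=2 (C, w=30) cum 400  ← median
  y=4 (D, w=50) cum 450
  y=4 (F, w=300) cum 750
  y=7 (B, w=35) cum 785
  y=10 (H, w=4) cum 789
⇒ y* = 2

(0, 2)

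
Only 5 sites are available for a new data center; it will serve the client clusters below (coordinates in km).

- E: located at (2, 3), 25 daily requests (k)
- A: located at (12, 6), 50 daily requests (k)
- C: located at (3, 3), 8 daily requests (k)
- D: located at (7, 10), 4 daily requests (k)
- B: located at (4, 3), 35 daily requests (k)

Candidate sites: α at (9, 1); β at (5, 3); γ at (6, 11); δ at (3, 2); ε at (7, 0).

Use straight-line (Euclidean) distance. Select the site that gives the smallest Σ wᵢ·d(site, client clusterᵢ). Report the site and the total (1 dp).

β, total 535.9 km

Total weighted distance at each candidate:
  α (9, 1): total = 749.5
  β (5, 3): total = 535.9
  γ (6, 11): total = 976.7
  δ (3, 2): total = 621.1
  ε (7, 0): total = 764.8
Minimum is at β with total 535.9 km.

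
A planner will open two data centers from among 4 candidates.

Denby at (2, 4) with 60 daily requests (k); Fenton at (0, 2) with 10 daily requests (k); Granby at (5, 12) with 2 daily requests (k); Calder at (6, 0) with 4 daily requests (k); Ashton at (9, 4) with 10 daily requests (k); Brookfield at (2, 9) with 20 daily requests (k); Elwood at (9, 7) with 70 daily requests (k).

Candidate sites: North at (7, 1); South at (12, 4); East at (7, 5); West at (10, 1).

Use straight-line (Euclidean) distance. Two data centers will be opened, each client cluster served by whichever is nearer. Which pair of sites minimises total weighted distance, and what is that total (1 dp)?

Evaluate every pair (each demand assigned to the nearer of the two):
  {North, East}: total = 745.3
  {East, West}: total = 761.6
  {South, East}: total = 765.5
  {North, South}: total = 963.1
  {North, West}: total = 1094.7
  {South, West}: total = 1201.5
Best pair: {North, East} with total 745.3.

{North, East}, total 745.3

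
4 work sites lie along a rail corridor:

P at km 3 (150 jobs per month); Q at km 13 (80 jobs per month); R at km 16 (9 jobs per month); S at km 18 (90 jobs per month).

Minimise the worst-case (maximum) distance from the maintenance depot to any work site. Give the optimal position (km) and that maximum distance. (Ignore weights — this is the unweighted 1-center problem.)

location 10.5, max distance 7.5

The 1-center on a line is the midpoint of the two extreme points: leftmost at 3, rightmost at 18.
Optimal location = (3 + 18)/2 = 10.5; maximum distance = (18 − 3)/2 = 7.5.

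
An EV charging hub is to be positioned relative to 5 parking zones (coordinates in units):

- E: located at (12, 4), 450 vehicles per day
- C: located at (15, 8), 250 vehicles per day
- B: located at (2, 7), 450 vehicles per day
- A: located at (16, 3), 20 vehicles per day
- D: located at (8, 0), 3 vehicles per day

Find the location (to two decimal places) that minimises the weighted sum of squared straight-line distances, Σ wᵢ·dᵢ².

(8.86, 5.98)

The minimiser of Σwᵢ‖p−pᵢ‖² is the weighted centroid p* = (Σwᵢpᵢ)/(Σwᵢ).
Σwᵢ = 1173.
Σwᵢxᵢ = 450·12 + 250·15 + 450·2 + 20·16 + 3·8 = 10394.
Σwᵢyᵢ = 450·4 + 250·8 + 450·7 + 20·3 + 3·0 = 7010.
x* = 10394/1173 = 8.86, y* = 7010/1173 = 5.98.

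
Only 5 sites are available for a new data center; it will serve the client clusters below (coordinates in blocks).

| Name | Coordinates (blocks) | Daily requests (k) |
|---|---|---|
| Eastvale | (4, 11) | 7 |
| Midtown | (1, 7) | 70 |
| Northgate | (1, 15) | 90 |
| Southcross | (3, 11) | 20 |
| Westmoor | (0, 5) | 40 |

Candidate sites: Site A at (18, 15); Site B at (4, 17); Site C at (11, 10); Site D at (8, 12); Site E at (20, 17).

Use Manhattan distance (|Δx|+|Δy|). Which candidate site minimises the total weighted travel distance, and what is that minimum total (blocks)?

Site B, total 2182 blocks

Total weighted distance at each candidate:
  Site A (18, 15): total = 4906
  Site B (4, 17): total = 2182
  Site C (11, 10): total = 3136
  Site D (8, 12): total = 2495
  Site E (20, 17): total = 5814
Minimum is at Site B with total 2182 blocks.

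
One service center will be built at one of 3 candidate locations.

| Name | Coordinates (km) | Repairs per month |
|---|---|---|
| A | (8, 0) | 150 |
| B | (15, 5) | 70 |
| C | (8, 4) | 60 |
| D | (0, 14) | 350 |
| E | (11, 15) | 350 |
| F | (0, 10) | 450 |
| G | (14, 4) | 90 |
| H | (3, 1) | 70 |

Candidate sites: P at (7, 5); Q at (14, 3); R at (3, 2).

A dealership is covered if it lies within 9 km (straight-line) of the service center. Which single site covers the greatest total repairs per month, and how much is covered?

P, covering 890

Coverage radius r = 9 km; a point is covered iff (Δx)²+(Δy)² ≤ 9² = 81.
  P (7, 5): covers {A, B, C, F, G, H} → 890
  Q (14, 3): covers {A, B, C, G} → 370
  R (3, 2): covers {A, C, F, H} → 730
Maximum coverage at P: 890 repairs per month.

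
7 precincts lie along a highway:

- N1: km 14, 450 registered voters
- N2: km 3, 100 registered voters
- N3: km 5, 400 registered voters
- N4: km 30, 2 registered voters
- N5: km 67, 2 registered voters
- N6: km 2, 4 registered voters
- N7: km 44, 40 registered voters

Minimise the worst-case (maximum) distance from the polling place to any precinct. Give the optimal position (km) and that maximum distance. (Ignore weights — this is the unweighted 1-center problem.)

The 1-center on a line is the midpoint of the two extreme points: leftmost at 2, rightmost at 67.
Optimal location = (2 + 67)/2 = 34.5; maximum distance = (67 − 2)/2 = 32.5.

location 34.5, max distance 32.5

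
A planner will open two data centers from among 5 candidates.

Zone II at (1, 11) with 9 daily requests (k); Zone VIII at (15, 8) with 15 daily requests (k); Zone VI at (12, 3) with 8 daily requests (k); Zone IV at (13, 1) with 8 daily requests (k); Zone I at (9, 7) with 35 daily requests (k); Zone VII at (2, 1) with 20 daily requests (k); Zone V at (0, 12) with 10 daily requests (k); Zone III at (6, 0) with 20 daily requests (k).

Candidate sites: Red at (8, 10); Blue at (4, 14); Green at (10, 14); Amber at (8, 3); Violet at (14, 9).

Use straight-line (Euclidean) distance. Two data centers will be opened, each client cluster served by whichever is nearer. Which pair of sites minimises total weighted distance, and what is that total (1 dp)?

Evaluate every pair (each demand assigned to the nearer of the two):
  {Blue, Amber}: total = 629.9
  {Red, Amber}: total = 639.7
  {Amber, Violet}: total = 655.3
  {Green, Amber}: total = 722.5
  {Red, Violet}: total = 813.4
  {Red, Blue}: total = 869.9
  {Blue, Violet}: total = 911.6
  {Red, Green}: total = 933.1
  {Green, Violet}: total = 1041.4
  {Blue, Green}: total = 1189.6
Best pair: {Blue, Amber} with total 629.9.

{Blue, Amber}, total 629.9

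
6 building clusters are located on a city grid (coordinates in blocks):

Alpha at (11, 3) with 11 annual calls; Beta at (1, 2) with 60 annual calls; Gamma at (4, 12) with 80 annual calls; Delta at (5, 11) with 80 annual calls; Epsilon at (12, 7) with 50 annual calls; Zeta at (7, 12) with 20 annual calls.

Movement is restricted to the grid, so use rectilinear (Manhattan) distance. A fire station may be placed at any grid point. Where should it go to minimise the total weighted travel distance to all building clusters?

(5, 11)

Manhattan distance separates: Σwᵢ(|x−xᵢ|+|y−yᵢ|) = Σwᵢ|x−xᵢ| + Σwᵢ|y−yᵢ|, so x and y are optimised independently as 1-D weighted medians.
Total weight W = 301; half = 150.5.
x-coordinate, sorted with cumulative weight:
  x=1 (Beta, w=60) cum 60
  x=4 (Gamma, w=80) cum 140
  x=5 (Delta, w=80) cum 220  ← median
  x=7 (Zeta, w=20) cum 240
  x=11 (Alpha, w=11) cum 251
  x=12 (Epsilon, w=50) cum 301
⇒ x* = 5
y-coordinate, sorted with cumulative weight:
  y=2 (Beta, w=60) cum 60
  y=3 (Alpha, w=11) cum 71
  y=7 (Epsilon, w=50) cum 121
  y=11 (Delta, w=80) cum 201  ← median
  y=12 (Gamma, w=80) cum 281
  y=12 (Zeta, w=20) cum 301
⇒ y* = 11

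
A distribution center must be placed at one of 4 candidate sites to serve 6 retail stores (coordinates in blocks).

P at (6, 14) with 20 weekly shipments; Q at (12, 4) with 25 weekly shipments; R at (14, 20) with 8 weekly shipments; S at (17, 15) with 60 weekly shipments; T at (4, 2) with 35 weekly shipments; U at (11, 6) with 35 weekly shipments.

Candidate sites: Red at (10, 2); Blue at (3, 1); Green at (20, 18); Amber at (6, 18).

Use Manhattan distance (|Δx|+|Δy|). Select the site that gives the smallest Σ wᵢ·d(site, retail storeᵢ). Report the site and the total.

Red, total 2181 blocks

Total weighted distance at each candidate:
  Red (10, 2): total = 2181
  Blue (3, 1): total = 3065
  Green (20, 18): total = 3189
  Amber (6, 18): total = 2725
Minimum is at Red with total 2181 blocks.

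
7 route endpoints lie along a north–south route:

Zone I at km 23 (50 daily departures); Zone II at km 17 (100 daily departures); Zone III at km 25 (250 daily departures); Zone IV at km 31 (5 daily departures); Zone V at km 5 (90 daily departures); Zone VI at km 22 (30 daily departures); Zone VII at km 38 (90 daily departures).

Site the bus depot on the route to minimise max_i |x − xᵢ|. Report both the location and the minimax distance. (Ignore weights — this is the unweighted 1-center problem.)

location 21.5, max distance 16.5

The 1-center on a line is the midpoint of the two extreme points: leftmost at 5, rightmost at 38.
Optimal location = (5 + 38)/2 = 21.5; maximum distance = (38 − 5)/2 = 16.5.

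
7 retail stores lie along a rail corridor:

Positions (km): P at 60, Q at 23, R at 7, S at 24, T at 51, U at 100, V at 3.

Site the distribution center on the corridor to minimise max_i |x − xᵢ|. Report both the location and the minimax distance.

The 1-center on a line is the midpoint of the two extreme points: leftmost at 3, rightmost at 100.
Optimal location = (3 + 100)/2 = 51.5; maximum distance = (100 − 3)/2 = 48.5.

location 51.5, max distance 48.5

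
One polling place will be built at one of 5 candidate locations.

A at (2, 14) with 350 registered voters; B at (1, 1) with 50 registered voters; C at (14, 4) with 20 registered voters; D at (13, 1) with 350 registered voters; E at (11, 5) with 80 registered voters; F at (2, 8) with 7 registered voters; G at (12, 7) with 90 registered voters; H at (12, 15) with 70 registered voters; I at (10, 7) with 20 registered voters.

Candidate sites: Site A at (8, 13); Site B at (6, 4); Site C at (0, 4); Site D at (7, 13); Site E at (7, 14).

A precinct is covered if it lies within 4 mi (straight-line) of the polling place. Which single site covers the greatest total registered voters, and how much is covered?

Site C, covering 50

Coverage radius r = 4 mi; a point is covered iff (Δx)²+(Δy)² ≤ 4² = 16.
  Site A (8, 13): covers {none} → 0
  Site B (6, 4): covers {none} → 0
  Site C (0, 4): covers {B} → 50
  Site D (7, 13): covers {none} → 0
  Site E (7, 14): covers {none} → 0
Maximum coverage at Site C: 50 registered voters.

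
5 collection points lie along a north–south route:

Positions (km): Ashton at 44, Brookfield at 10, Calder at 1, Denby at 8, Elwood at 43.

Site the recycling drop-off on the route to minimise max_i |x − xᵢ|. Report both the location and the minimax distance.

The 1-center on a line is the midpoint of the two extreme points: leftmost at 1, rightmost at 44.
Optimal location = (1 + 44)/2 = 22.5; maximum distance = (44 − 1)/2 = 21.5.

location 22.5, max distance 21.5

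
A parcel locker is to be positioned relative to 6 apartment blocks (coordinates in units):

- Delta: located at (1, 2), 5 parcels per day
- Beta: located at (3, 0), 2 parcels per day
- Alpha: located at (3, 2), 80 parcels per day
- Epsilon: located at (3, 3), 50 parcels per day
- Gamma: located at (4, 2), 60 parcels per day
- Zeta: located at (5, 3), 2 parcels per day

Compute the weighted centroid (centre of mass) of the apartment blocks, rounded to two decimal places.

The minimiser of Σwᵢ‖p−pᵢ‖² is the weighted centroid p* = (Σwᵢpᵢ)/(Σwᵢ).
Σwᵢ = 199.
Σwᵢxᵢ = 5·1 + 2·3 + 80·3 + 50·3 + 60·4 + 2·5 = 651.
Σwᵢyᵢ = 5·2 + 2·0 + 80·2 + 50·3 + 60·2 + 2·3 = 446.
x* = 651/199 = 3.27, y* = 446/199 = 2.24.

(3.27, 2.24)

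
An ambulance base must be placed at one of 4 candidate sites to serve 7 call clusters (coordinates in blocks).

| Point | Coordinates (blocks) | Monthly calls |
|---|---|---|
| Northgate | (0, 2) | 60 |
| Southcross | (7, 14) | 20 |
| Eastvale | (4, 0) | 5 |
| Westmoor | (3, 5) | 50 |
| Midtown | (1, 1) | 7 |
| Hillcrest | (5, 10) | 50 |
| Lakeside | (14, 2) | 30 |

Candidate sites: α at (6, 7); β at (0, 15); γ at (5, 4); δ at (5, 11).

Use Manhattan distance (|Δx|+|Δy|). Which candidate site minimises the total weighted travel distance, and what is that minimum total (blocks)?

Total weighted distance at each candidate:
  α (6, 7): total = 1782
  β (0, 15): total = 3100
  γ (5, 4): total = 1514
  δ (5, 11): total = 2088
Minimum is at γ with total 1514 blocks.

γ, total 1514 blocks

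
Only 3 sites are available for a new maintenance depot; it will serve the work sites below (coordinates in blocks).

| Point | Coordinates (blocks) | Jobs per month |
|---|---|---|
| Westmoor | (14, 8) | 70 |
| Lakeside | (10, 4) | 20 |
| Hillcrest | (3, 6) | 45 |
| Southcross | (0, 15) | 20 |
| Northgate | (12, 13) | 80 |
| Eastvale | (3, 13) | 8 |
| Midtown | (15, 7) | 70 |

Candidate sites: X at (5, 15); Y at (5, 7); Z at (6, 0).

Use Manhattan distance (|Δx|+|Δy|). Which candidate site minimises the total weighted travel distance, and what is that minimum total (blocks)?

Total weighted distance at each candidate:
  X (5, 15): total = 4047
  Y (5, 7): total = 3059
  Z (6, 0): total = 4873
Minimum is at Y with total 3059 blocks.

Y, total 3059 blocks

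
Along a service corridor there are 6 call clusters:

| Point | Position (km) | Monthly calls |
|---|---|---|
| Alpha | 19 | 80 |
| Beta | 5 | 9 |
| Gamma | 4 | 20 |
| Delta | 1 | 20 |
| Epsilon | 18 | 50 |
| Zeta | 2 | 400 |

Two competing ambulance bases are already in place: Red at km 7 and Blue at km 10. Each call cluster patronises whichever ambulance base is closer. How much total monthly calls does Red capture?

449

The indifferent point is the midpoint (7+10)/2 = 8.5; call clusters left of it (closer to Red at 7) go to Red, those right go to Blue.
  Delta at 1 (w=20) → Red
  Zeta at 2 (w=400) → Red
  Gamma at 4 (w=20) → Red
  Beta at 5 (w=9) → Red
  Epsilon at 18 (w=50) → Blue
  Alpha at 19 (w=80) → Blue
Red captures 449; Blue captures 130.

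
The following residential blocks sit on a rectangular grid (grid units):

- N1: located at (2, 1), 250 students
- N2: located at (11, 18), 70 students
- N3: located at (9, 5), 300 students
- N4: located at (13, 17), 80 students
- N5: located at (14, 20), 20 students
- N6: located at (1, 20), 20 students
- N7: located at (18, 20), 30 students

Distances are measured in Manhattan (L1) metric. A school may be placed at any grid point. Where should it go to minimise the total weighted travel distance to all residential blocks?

Manhattan distance separates: Σwᵢ(|x−xᵢ|+|y−yᵢ|) = Σwᵢ|x−xᵢ| + Σwᵢ|y−yᵢ|, so x and y are optimised independently as 1-D weighted medians.
Total weight W = 770; half = 385.
x-coordinate, sorted with cumulative weight:
  x=1 (N6, w=20) cum 20
  x=2 (N1, w=250) cum 270
  x=9 (N3, w=300) cum 570  ← median
  x=11 (N2, w=70) cum 640
  x=13 (N4, w=80) cum 720
  x=14 (N5, w=20) cum 740
  x=18 (N7, w=30) cum 770
⇒ x* = 9
y-coordinate, sorted with cumulative weight:
  y=1 (N1, w=250) cum 250
  y=5 (N3, w=300) cum 550  ← median
  y=17 (N4, w=80) cum 630
  y=18 (N2, w=70) cum 700
  y=20 (N5, w=20) cum 720
  y=20 (N6, w=20) cum 740
  y=20 (N7, w=30) cum 770
⇒ y* = 5

(9, 5)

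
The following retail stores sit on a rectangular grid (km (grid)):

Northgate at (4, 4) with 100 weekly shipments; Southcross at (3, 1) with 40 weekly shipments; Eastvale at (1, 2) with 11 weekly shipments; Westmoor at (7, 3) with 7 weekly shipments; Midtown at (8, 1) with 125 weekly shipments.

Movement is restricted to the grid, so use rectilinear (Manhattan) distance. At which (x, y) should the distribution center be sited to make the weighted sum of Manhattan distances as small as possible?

(4, 1)

Manhattan distance separates: Σwᵢ(|x−xᵢ|+|y−yᵢ|) = Σwᵢ|x−xᵢ| + Σwᵢ|y−yᵢ|, so x and y are optimised independently as 1-D weighted medians.
Total weight W = 283; half = 141.5.
x-coordinate, sorted with cumulative weight:
  x=1 (Eastvale, w=11) cum 11
  x=3 (Southcross, w=40) cum 51
  x=4 (Northgate, w=100) cum 151  ← median
  x=7 (Westmoor, w=7) cum 158
  x=8 (Midtown, w=125) cum 283
⇒ x* = 4
y-coordinate, sorted with cumulative weight:
  y=1 (Southcross, w=40) cum 40
  y=1 (Midtown, w=125) cum 165  ← median
  y=2 (Eastvale, w=11) cum 176
  y=3 (Westmoor, w=7) cum 183
  y=4 (Northgate, w=100) cum 283
⇒ y* = 1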